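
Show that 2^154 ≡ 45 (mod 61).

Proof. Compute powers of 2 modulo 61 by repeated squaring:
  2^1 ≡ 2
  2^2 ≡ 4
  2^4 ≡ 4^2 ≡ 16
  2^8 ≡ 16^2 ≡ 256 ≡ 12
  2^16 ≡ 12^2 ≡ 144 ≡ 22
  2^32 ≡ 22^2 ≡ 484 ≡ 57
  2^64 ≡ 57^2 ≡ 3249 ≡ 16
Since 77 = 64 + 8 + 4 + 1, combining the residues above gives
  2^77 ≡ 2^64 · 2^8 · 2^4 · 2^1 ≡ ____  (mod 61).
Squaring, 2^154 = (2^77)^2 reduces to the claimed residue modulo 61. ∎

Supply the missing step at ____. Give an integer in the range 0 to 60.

Multiply the listed residues: 16 · 12 · 16 · 2 = 192 → 3072 → 6144.
Reducing modulo 61: 6144 = 100·61 + 44, so 2^77 ≡ 44.

44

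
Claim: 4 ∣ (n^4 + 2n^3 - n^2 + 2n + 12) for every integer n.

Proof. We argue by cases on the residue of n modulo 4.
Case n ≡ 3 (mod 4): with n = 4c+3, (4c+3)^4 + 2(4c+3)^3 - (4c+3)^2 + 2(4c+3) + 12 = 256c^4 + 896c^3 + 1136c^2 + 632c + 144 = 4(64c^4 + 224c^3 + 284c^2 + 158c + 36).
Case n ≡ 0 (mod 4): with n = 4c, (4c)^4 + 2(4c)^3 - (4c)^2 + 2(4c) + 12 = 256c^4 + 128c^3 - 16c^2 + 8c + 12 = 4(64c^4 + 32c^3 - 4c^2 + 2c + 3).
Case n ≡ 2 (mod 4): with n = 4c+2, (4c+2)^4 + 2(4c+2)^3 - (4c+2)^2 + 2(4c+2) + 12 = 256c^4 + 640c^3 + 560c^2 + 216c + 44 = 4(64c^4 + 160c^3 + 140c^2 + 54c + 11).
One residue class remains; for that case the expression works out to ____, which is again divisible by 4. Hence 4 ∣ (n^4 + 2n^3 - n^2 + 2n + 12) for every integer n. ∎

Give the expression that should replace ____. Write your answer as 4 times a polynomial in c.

4(64c^4 + 96c^3 + 44c^2 + 10c + 4)

Only n ≡ 1 (mod 4) is unaccounted for. Put n = 4c+1:
(4c+1)^4 + 2(4c+1)^3 - (4c+1)^2 + 2(4c+1) + 12 expands to 256c^4 + 384c^3 + 176c^2 + 40c + 16,
and factoring out 4 leaves 4(64c^4 + 96c^3 + 44c^2 + 10c + 4).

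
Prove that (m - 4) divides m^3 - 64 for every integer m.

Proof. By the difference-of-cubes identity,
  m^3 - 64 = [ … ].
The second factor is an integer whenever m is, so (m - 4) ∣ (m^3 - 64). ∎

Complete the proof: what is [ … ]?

(m - 4)(m^2 + 4m + 16)

a^3 - b^3 = (a - b)(a^2 + ab + b^2). With a = m, b = 4:
m^3 - 64 = (m - 4)(m^2 + 4m + 16).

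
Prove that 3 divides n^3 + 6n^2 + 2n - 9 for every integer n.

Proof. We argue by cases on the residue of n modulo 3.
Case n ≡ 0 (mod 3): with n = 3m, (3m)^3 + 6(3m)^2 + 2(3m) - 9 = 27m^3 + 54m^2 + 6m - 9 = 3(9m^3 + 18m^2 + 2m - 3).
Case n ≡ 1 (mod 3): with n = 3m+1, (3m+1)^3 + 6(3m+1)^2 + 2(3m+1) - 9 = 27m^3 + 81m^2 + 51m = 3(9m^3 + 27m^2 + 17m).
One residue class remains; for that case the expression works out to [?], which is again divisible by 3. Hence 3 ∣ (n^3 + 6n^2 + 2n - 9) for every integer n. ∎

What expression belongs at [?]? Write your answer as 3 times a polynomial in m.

3(9m^3 + 36m^2 + 38m + 9)

The residues treated are {0, 1}, so the missing case is n ≡ 2 (mod 3); write n = 3m+2.
Then (3m+2)^3 + 6(3m+2)^2 + 2(3m+2) - 9 = 27m^3 + 108m^2 + 114m + 27 = 3(9m^3 + 36m^2 + 38m + 9).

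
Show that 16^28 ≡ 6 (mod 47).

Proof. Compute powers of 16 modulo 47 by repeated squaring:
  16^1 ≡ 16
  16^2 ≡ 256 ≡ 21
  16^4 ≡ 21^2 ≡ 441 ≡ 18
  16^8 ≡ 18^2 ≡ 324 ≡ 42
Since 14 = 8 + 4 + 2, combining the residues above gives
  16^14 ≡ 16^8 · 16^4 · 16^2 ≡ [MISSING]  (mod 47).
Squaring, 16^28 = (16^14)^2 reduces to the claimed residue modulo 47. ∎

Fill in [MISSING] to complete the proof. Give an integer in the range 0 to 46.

16^8 · 16^4 · 16^2 ≡ 42 · 18 · 21 = 15876.
15876 mod 47 = 37, so 16^14 ≡ 37 (mod 47).

37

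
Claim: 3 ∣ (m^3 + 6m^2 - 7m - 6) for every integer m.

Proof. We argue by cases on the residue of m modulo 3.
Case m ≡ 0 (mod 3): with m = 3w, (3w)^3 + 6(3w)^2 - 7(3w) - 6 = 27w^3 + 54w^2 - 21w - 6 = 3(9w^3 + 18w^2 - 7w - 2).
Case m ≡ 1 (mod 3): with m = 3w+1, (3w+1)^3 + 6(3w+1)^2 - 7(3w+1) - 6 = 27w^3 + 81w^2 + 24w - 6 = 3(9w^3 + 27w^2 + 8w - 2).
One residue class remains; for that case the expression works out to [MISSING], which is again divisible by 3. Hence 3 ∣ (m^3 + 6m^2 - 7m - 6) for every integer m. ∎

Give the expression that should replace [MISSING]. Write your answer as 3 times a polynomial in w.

The residues treated are {0, 1}, so the missing case is m ≡ 2 (mod 3); write m = 3w+2.
Then (3w+2)^3 + 6(3w+2)^2 - 7(3w+2) - 6 = 27w^3 + 108w^2 + 87w + 12 = 3(9w^3 + 36w^2 + 29w + 4).

3(9w^3 + 36w^2 + 29w + 4)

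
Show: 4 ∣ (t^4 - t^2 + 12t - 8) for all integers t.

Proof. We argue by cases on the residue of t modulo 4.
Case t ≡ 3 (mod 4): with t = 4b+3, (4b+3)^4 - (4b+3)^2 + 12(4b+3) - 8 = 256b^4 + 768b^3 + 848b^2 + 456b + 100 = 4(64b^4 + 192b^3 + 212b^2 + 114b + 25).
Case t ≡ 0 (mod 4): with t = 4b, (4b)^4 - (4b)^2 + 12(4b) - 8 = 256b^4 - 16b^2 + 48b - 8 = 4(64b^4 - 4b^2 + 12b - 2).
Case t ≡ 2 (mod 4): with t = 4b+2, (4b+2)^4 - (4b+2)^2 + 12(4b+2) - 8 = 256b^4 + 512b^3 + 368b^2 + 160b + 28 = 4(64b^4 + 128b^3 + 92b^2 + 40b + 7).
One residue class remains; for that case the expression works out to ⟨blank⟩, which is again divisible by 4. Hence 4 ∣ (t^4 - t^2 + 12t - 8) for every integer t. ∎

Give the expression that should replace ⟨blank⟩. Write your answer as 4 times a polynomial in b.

Only t ≡ 1 (mod 4) is unaccounted for. Put t = 4b+1:
(4b+1)^4 - (4b+1)^2 + 12(4b+1) - 8 expands to 256b^4 + 256b^3 + 80b^2 + 56b + 4,
and factoring out 4 leaves 4(64b^4 + 64b^3 + 20b^2 + 14b + 1).

4(64b^4 + 64b^3 + 20b^2 + 14b + 1)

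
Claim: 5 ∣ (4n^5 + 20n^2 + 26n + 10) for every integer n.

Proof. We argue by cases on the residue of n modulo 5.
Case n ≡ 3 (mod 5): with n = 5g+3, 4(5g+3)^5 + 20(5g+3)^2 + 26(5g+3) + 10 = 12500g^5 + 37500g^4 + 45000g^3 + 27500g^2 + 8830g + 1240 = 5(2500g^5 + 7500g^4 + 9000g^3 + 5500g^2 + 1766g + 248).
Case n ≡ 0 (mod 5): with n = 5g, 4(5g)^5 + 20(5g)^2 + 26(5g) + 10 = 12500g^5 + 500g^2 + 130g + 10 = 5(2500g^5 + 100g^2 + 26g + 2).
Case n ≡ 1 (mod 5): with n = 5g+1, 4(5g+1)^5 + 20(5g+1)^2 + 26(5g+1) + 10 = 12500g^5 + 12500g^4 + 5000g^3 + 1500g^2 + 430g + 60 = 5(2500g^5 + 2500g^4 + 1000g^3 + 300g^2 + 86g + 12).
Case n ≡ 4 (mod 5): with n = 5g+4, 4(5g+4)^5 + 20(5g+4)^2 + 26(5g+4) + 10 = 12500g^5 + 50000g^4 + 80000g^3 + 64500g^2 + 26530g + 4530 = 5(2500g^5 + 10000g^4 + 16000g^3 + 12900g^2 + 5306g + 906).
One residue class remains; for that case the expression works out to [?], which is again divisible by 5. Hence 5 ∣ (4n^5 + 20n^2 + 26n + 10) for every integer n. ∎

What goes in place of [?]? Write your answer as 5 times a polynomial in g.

The residues treated are {3, 0, 1, 4}, so the missing case is n ≡ 2 (mod 5); write n = 5g+2.
Then 4(5g+2)^5 + 20(5g+2)^2 + 26(5g+2) + 10 = 12500g^5 + 25000g^4 + 20000g^3 + 8500g^2 + 2130g + 270 = 5(2500g^5 + 5000g^4 + 4000g^3 + 1700g^2 + 426g + 54).

5(2500g^5 + 5000g^4 + 4000g^3 + 1700g^2 + 426g + 54)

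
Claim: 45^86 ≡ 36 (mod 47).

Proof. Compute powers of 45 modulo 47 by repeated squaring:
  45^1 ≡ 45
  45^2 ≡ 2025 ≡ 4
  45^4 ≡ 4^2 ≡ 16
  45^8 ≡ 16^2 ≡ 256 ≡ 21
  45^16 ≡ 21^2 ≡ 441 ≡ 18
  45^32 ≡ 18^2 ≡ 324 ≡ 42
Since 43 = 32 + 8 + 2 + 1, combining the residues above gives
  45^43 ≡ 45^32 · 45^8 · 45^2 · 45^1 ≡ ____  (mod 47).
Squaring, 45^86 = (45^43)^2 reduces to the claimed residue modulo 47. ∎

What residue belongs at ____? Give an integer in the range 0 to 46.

45^32 · 45^8 · 45^2 · 45^1 ≡ 42 · 21 · 4 · 45 = 158760.
158760 mod 47 = 41, so 45^43 ≡ 41 (mod 47).

41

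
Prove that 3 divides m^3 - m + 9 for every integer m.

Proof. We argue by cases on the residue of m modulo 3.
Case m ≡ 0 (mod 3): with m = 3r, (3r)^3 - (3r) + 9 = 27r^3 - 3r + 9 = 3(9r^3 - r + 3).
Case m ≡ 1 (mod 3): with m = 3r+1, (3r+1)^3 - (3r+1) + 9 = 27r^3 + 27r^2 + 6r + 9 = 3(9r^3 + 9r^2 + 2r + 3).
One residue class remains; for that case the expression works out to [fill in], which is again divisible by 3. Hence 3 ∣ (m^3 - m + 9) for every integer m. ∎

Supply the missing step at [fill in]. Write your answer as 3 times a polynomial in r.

Only m ≡ 2 (mod 3) is unaccounted for. Put m = 3r+2:
(3r+2)^3 - (3r+2) + 9 expands to 27r^3 + 54r^2 + 33r + 15,
and factoring out 3 leaves 3(9r^3 + 18r^2 + 11r + 5).

3(9r^3 + 18r^2 + 11r + 5)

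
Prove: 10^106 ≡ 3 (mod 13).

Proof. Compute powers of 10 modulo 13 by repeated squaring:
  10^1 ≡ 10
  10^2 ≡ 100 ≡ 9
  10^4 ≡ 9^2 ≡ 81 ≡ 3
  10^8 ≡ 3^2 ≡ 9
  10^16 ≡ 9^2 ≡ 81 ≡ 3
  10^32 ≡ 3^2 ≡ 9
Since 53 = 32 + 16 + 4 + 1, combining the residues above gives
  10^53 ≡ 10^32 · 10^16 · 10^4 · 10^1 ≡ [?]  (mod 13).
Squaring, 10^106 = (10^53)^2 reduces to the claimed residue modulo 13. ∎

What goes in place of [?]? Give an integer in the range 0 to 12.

Multiply the listed residues: 9 · 3 · 3 · 10 = 27 → 81 → 810.
Reducing modulo 13: 810 = 62·13 + 4, so 10^53 ≡ 4.

4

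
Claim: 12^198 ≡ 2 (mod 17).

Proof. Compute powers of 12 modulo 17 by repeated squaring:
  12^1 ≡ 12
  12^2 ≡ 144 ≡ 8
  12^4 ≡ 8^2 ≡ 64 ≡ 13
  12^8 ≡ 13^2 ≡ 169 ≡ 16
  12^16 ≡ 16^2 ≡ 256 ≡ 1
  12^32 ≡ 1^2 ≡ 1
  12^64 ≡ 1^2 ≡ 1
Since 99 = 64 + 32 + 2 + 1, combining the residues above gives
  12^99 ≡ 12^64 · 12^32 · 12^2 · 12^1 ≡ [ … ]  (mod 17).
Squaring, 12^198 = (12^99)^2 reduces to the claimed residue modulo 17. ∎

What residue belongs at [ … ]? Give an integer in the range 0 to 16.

11

12^64 · 12^32 · 12^2 · 12^1 ≡ 1 · 1 · 8 · 12 = 96.
96 mod 17 = 11, so 12^99 ≡ 11 (mod 17).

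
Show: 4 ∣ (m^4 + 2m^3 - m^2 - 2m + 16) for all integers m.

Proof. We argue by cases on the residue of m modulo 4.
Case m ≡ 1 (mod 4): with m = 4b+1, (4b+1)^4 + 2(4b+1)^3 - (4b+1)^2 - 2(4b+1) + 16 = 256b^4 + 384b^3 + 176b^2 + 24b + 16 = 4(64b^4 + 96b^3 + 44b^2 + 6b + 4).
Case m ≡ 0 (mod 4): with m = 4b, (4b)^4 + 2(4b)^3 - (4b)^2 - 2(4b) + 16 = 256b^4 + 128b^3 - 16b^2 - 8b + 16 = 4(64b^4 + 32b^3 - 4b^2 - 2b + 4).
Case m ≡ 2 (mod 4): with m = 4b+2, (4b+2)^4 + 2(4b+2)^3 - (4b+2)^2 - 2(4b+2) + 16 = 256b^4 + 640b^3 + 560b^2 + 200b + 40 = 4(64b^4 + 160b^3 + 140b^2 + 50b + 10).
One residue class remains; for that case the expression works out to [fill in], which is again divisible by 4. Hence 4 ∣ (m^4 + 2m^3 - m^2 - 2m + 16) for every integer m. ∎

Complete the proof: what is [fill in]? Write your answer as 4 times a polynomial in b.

4(64b^4 + 224b^3 + 284b^2 + 154b + 34)

Only m ≡ 3 (mod 4) is unaccounted for. Put m = 4b+3:
(4b+3)^4 + 2(4b+3)^3 - (4b+3)^2 - 2(4b+3) + 16 expands to 256b^4 + 896b^3 + 1136b^2 + 616b + 136,
and factoring out 4 leaves 4(64b^4 + 224b^3 + 284b^2 + 154b + 34).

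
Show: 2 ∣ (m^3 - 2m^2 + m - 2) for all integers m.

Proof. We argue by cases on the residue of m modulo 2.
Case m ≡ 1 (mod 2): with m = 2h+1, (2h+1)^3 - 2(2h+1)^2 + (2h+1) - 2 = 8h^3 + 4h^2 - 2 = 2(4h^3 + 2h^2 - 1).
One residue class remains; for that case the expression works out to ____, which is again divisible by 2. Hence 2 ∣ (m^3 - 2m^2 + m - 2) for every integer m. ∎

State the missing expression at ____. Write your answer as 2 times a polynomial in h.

2(4h^3 - 4h^2 + h - 1)

The residues treated are {1}, so the missing case is m ≡ 0 (mod 2); write m = 2h.
Then (2h)^3 - 2(2h)^2 + (2h) - 2 = 8h^3 - 8h^2 + 2h - 2 = 2(4h^3 - 4h^2 + h - 1).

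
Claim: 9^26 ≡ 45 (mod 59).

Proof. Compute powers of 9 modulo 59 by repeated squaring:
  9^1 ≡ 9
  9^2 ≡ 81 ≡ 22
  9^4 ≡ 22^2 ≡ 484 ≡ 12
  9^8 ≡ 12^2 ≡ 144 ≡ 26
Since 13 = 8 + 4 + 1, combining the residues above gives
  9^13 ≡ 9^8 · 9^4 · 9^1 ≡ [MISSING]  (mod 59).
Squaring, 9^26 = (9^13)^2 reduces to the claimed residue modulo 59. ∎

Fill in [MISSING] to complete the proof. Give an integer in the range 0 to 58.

35

9^8 · 9^4 · 9^1 ≡ 26 · 12 · 9 = 2808.
2808 mod 59 = 35, so 9^13 ≡ 35 (mod 59).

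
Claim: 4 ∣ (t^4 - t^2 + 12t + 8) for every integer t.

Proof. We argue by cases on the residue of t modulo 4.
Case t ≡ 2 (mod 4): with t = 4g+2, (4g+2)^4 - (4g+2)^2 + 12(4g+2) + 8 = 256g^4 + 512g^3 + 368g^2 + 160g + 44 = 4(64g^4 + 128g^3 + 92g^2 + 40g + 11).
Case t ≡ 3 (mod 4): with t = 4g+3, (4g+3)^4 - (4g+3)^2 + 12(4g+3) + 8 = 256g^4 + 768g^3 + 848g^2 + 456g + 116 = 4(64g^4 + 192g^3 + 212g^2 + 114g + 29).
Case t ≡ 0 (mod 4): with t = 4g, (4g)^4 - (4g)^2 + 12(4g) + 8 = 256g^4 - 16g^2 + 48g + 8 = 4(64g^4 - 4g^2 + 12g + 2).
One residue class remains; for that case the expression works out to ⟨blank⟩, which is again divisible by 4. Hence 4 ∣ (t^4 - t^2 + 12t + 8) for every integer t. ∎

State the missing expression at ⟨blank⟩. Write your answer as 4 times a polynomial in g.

Only t ≡ 1 (mod 4) is unaccounted for. Put t = 4g+1:
(4g+1)^4 - (4g+1)^2 + 12(4g+1) + 8 expands to 256g^4 + 256g^3 + 80g^2 + 56g + 20,
and factoring out 4 leaves 4(64g^4 + 64g^3 + 20g^2 + 14g + 5).

4(64g^4 + 64g^3 + 20g^2 + 14g + 5)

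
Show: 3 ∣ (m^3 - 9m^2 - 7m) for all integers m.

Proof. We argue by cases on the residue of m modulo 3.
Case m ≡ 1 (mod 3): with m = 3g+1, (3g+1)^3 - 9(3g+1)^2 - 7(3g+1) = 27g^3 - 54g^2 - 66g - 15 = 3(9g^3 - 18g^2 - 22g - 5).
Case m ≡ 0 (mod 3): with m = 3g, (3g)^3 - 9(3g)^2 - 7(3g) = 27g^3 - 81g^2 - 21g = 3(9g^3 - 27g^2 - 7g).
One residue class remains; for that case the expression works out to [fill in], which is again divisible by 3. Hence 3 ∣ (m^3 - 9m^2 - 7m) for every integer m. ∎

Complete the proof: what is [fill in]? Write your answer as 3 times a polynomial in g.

The residues treated are {1, 0}, so the missing case is m ≡ 2 (mod 3); write m = 3g+2.
Then (3g+2)^3 - 9(3g+2)^2 - 7(3g+2) = 27g^3 - 27g^2 - 93g - 42 = 3(9g^3 - 9g^2 - 31g - 14).

3(9g^3 - 9g^2 - 31g - 14)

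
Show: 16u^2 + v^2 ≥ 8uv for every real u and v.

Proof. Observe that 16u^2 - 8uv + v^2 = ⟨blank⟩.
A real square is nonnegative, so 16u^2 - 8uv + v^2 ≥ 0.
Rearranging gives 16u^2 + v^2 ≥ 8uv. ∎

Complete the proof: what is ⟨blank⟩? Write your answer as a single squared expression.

The leading and trailing coefficients are 4^2 and 1^2, and 8 = 2·4·1, so the trinomial is (4u - v)^2.
Hence 16u^2 - 8uv + v^2 ≥ 0.

(4u - v)^2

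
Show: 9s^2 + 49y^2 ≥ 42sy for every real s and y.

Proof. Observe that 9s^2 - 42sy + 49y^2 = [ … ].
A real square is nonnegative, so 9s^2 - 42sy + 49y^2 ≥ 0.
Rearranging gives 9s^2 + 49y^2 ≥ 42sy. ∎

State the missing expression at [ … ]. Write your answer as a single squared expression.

(3s - 7y)^2

9s^2 - 42sy + 49y^2 is a perfect-square trinomial: the outer terms are (3s)^2 and (7y)^2, and the cross term is -2·3s·7y.
So 9s^2 - 42sy + 49y^2 = (3s - 7y)^2 ≥ 0.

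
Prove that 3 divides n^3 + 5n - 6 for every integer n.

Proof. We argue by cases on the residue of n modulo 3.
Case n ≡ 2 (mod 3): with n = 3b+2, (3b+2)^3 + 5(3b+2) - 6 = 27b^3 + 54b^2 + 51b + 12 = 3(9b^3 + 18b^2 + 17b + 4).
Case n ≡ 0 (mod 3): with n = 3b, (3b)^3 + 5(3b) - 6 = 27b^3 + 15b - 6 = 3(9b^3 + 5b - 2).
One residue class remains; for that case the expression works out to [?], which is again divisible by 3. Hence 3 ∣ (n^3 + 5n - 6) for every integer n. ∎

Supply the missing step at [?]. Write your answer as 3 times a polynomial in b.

The residues treated are {2, 0}, so the missing case is n ≡ 1 (mod 3); write n = 3b+1.
Then (3b+1)^3 + 5(3b+1) - 6 = 27b^3 + 27b^2 + 24b = 3(9b^3 + 9b^2 + 8b).

3(9b^3 + 9b^2 + 8b)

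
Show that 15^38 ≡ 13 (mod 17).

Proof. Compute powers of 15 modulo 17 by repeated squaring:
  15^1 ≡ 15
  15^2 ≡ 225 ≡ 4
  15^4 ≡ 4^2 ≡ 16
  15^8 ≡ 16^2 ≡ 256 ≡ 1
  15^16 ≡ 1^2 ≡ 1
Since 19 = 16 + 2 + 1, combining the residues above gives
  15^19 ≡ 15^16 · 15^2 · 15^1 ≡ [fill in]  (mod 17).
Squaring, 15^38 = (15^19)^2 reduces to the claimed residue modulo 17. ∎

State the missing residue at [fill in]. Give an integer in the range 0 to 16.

Multiply the listed residues: 1 · 4 · 15 = 4 → 60.
Reducing modulo 17: 60 = 3·17 + 9, so 15^19 ≡ 9.

9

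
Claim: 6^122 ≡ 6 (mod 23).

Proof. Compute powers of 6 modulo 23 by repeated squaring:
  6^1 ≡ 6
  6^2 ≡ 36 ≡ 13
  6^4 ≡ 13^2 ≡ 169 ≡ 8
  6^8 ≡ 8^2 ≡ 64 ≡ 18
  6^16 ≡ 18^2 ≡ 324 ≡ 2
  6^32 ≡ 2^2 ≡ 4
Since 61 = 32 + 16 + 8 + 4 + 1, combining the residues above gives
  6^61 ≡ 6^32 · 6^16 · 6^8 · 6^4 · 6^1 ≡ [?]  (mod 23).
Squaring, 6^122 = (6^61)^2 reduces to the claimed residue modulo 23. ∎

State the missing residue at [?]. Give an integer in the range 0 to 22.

12

Multiply the listed residues: 4 · 2 · 18 · 8 · 6 = 8 → 144 → 1152 → 6912.
Reducing modulo 23: 6912 = 300·23 + 12, so 6^61 ≡ 12.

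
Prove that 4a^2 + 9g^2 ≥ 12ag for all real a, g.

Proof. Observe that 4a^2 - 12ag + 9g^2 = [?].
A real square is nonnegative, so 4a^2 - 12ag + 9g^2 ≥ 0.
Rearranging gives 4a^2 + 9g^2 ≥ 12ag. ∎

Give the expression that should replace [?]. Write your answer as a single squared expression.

(2a - 3g)^2

The leading and trailing coefficients are 2^2 and 3^2, and 12 = 2·2·3, so the trinomial is (2a - 3g)^2.
Hence 4a^2 - 12ag + 9g^2 ≥ 0.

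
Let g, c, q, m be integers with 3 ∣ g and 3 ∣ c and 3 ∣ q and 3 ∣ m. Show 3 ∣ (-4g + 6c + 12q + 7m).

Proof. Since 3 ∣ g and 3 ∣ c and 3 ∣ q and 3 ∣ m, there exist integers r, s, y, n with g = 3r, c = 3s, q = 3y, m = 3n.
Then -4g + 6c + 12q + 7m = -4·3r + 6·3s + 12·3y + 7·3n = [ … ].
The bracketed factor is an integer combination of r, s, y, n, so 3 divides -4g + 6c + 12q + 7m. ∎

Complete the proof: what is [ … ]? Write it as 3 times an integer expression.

Pull the common 3 out of every term: -4·3r + 6·3s + 12·3y + 7·3n = 3(7n - 4r + 6s + 12y).
7n - 4r + 6s + 12y is an integer, which exhibits the divisibility.

3(7n - 4r + 6s + 12y)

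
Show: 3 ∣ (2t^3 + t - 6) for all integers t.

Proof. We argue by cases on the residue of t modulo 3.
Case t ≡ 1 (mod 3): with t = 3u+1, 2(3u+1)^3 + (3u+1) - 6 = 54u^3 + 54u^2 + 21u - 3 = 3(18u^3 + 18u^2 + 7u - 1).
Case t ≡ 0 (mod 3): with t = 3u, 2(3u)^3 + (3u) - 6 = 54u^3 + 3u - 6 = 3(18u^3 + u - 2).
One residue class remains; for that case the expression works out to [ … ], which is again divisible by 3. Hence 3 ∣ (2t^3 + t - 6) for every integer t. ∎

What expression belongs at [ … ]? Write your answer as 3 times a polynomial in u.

3(18u^3 + 36u^2 + 25u + 4)

The residues treated are {1, 0}, so the missing case is t ≡ 2 (mod 3); write t = 3u+2.
Then 2(3u+2)^3 + (3u+2) - 6 = 54u^3 + 108u^2 + 75u + 12 = 3(18u^3 + 36u^2 + 25u + 4).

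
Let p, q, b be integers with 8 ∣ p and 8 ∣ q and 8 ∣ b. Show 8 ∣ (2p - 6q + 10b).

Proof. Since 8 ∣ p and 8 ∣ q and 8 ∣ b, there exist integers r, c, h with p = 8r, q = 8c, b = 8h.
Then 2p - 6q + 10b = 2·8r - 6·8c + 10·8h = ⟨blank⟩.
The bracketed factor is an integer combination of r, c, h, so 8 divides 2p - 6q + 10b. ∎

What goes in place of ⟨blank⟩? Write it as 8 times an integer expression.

8(-6c + 10h + 2r)

Pull the common 8 out of every term: 2·8r - 6·8c + 10·8h = 8(-6c + 10h + 2r).
-6c + 10h + 2r is an integer, which exhibits the divisibility.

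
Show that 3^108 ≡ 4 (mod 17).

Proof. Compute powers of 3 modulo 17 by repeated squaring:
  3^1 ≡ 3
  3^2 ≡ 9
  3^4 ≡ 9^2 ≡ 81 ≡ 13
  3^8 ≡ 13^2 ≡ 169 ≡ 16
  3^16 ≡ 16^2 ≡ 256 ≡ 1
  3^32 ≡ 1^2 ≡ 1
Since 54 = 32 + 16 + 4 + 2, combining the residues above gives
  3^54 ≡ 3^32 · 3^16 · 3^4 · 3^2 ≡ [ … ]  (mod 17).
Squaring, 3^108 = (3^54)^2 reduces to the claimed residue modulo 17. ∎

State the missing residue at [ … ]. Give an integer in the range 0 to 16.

15

Multiply the listed residues: 1 · 1 · 13 · 9 = 1 → 13 → 117.
Reducing modulo 17: 117 = 6·17 + 15, so 3^54 ≡ 15.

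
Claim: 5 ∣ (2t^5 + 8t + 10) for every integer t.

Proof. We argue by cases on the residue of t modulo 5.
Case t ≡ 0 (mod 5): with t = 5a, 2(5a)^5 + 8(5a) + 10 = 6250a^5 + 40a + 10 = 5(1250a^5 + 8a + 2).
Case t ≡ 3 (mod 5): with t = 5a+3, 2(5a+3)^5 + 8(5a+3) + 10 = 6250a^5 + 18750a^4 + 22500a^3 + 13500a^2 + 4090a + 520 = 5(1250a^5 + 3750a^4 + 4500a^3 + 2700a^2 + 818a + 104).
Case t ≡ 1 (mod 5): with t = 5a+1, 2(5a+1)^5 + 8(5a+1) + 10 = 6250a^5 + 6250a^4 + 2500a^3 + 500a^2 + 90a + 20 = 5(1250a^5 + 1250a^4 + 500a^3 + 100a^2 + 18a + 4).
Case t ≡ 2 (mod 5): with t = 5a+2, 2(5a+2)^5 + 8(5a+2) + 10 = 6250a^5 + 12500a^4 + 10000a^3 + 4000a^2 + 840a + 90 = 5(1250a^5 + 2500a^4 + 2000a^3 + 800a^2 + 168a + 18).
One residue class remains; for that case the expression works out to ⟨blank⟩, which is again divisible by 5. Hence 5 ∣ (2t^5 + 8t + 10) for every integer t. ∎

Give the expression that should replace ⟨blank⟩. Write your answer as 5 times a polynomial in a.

Only t ≡ 4 (mod 5) is unaccounted for. Put t = 5a+4:
2(5a+4)^5 + 8(5a+4) + 10 expands to 6250a^5 + 25000a^4 + 40000a^3 + 32000a^2 + 12840a + 2090,
and factoring out 5 leaves 5(1250a^5 + 5000a^4 + 8000a^3 + 6400a^2 + 2568a + 418).

5(1250a^5 + 5000a^4 + 8000a^3 + 6400a^2 + 2568a + 418)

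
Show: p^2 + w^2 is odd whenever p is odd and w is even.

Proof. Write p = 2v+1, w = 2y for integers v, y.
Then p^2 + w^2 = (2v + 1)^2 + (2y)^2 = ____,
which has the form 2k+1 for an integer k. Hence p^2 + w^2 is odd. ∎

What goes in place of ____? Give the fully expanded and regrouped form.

2(2v^2 + 2v + 2y^2) + 1

Expanding: (2v + 1)^2 + (2y)^2 = 4v^2 + 4v + 4y^2 + 1.
Every term except the constant is even, so this is 2(2v^2 + 2v + 2y^2) + 1,
and 2v^2 + 2v + 2y^2 ∈ ℤ gives the required form.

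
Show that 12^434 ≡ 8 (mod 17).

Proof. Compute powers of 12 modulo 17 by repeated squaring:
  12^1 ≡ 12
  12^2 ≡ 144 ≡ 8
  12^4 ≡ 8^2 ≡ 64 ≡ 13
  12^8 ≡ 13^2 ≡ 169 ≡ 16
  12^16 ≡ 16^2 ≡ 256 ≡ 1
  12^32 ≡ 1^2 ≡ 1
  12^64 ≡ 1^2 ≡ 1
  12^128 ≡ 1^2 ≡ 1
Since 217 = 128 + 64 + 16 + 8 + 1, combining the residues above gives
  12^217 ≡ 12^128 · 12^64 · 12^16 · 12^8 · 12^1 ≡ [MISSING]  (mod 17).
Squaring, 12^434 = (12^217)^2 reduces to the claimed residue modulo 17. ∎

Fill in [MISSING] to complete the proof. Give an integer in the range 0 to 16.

Multiply the listed residues: 1 · 1 · 1 · 16 · 12 = 1 → 1 → 16 → 192.
Reducing modulo 17: 192 = 11·17 + 5, so 12^217 ≡ 5.

5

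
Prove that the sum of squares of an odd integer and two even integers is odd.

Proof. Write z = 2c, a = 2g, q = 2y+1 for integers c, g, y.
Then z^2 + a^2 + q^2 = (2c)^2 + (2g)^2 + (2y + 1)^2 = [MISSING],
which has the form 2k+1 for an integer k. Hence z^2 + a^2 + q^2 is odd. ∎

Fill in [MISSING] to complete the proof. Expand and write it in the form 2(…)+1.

Expanding: (2c)^2 + (2g)^2 + (2y + 1)^2 = 4c^2 + 4g^2 + 4y^2 + 4y + 1.
Every term except the constant is even, so this is 2(2c^2 + 2g^2 + 2y^2 + 2y) + 1,
and 2c^2 + 2g^2 + 2y^2 + 2y ∈ ℤ gives the required form.

2(2c^2 + 2g^2 + 2y^2 + 2y) + 1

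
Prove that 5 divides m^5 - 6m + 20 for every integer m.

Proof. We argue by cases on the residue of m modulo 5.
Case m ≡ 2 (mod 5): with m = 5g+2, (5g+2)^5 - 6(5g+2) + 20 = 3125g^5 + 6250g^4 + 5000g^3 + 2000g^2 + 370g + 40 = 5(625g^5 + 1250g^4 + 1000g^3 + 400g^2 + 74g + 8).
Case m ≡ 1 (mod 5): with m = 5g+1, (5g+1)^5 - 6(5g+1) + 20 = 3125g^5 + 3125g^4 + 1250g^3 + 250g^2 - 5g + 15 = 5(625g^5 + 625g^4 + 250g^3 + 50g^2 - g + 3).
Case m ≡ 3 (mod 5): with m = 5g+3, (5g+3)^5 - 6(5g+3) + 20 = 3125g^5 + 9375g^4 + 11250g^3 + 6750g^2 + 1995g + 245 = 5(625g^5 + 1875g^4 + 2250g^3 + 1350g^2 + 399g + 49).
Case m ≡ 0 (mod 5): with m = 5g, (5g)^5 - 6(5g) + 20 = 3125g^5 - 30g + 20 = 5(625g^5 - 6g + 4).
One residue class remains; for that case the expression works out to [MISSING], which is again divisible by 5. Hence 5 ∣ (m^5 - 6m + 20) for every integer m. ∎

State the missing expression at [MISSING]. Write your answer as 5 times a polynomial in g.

5(625g^5 + 2500g^4 + 4000g^3 + 3200g^2 + 1274g + 204)

The residues treated are {2, 1, 3, 0}, so the missing case is m ≡ 4 (mod 5); write m = 5g+4.
Then (5g+4)^5 - 6(5g+4) + 20 = 3125g^5 + 12500g^4 + 20000g^3 + 16000g^2 + 6370g + 1020 = 5(625g^5 + 2500g^4 + 4000g^3 + 3200g^2 + 1274g + 204).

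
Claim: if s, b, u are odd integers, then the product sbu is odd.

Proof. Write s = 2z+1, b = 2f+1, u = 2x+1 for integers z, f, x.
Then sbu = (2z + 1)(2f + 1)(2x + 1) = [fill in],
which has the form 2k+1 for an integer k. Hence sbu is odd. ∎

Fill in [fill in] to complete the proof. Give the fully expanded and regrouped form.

(2z + 1)(2f + 1)(2x + 1) = 8fxz + 4fx + 4fz + 2f + 4xz + 2x + 2z + 1
= 2(4fxz + 2fx + 2fz + f + 2xz + x + z) + 1.
Since 4fxz + 2fx + 2fz + f + 2xz + x + z is an integer, the product is of the form 2k+1 for an integer k.

2(4fxz + 2fx + 2fz + f + 2xz + x + z) + 1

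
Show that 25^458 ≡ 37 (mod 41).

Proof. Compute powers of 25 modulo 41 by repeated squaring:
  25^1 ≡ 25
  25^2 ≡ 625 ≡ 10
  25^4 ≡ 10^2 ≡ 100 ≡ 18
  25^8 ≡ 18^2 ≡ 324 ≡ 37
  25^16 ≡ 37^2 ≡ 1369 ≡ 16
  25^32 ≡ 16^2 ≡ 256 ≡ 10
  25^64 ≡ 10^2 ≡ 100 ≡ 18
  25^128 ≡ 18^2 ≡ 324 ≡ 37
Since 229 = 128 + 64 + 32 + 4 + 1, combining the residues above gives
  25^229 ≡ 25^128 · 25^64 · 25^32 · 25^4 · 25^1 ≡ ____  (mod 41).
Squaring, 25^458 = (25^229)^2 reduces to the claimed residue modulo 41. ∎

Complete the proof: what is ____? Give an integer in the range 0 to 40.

23

25^128 · 25^64 · 25^32 · 25^4 · 25^1 ≡ 37 · 18 · 10 · 18 · 25 = 2997000.
2997000 mod 41 = 23, so 25^229 ≡ 23 (mod 41).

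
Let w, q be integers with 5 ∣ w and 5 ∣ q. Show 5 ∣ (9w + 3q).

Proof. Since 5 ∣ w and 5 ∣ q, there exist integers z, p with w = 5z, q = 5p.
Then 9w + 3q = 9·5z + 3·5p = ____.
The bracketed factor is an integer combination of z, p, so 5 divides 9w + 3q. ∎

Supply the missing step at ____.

5(3p + 9z)

Pull the common 5 out of every term: 9·5z + 3·5p = 5(3p + 9z).
3p + 9z is an integer, which exhibits the divisibility.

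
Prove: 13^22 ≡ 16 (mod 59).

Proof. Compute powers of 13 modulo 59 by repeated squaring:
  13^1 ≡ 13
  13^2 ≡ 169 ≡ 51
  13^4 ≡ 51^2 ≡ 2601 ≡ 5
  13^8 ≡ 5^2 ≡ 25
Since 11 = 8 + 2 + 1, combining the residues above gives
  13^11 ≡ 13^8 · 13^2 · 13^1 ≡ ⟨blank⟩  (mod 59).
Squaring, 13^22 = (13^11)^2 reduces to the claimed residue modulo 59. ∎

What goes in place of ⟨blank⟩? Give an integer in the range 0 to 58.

Multiply the listed residues: 25 · 51 · 13 = 1275 → 16575.
Reducing modulo 59: 16575 = 280·59 + 55, so 13^11 ≡ 55.

55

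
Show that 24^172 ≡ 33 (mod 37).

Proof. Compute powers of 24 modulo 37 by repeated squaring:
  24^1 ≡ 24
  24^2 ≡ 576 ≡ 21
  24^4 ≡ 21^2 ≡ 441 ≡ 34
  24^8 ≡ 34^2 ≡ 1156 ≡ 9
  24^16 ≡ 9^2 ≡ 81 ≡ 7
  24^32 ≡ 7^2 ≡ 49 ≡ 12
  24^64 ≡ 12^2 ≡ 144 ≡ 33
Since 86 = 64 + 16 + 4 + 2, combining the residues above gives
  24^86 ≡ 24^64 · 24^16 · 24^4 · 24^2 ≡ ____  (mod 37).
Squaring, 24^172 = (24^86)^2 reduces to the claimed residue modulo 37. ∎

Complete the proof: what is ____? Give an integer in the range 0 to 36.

Multiply the listed residues: 33 · 7 · 34 · 21 = 231 → 7854 → 164934.
Reducing modulo 37: 164934 = 4457·37 + 25, so 24^86 ≡ 25.

25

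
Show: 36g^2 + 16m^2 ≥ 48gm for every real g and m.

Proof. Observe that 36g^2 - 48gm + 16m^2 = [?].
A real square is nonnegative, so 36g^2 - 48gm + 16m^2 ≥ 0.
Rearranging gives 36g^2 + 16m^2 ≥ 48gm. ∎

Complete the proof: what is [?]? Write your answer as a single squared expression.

(6g - 4m)^2

36g^2 - 48gm + 16m^2 is a perfect-square trinomial: the outer terms are (6g)^2 and (4m)^2, and the cross term is -2·6g·4m.
So 36g^2 - 48gm + 16m^2 = (6g - 4m)^2 ≥ 0.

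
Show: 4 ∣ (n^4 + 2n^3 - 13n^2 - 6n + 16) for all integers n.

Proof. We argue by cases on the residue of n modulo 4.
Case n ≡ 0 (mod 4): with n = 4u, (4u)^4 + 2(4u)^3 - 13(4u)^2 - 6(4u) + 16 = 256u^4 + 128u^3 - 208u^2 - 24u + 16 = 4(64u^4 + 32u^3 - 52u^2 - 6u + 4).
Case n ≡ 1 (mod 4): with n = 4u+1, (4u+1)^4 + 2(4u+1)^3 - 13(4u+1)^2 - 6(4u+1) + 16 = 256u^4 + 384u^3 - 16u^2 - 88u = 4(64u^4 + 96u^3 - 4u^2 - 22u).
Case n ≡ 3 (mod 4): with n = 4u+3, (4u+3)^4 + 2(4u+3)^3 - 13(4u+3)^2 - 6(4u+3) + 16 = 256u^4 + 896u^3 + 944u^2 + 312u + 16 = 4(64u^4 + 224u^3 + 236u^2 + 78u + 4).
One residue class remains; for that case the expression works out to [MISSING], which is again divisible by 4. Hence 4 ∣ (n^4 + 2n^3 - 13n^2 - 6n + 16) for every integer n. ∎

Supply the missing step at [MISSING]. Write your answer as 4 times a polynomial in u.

4(64u^4 + 160u^3 + 92u^2 - 2u - 4)

Only n ≡ 2 (mod 4) is unaccounted for. Put n = 4u+2:
(4u+2)^4 + 2(4u+2)^3 - 13(4u+2)^2 - 6(4u+2) + 16 expands to 256u^4 + 640u^3 + 368u^2 - 8u - 16,
and factoring out 4 leaves 4(64u^4 + 160u^3 + 92u^2 - 2u - 4).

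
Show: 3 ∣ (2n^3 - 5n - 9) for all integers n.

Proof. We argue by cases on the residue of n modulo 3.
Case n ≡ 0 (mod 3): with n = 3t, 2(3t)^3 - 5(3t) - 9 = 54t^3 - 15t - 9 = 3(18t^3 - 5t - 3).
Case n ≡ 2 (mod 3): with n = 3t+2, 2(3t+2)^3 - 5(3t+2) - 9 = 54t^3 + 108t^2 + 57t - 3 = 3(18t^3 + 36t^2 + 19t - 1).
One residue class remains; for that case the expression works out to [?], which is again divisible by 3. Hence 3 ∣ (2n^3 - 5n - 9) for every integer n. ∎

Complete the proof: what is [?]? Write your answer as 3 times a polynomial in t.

3(18t^3 + 18t^2 + t - 4)

The residues treated are {0, 2}, so the missing case is n ≡ 1 (mod 3); write n = 3t+1.
Then 2(3t+1)^3 - 5(3t+1) - 9 = 54t^3 + 54t^2 + 3t - 12 = 3(18t^3 + 18t^2 + t - 4).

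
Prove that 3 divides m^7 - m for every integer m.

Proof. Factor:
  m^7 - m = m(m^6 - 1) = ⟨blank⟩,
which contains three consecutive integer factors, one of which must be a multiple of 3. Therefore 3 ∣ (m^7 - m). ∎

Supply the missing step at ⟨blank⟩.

m^6 - 1 = (m^2 - 1)(m^4 + m^2 + 1), and m^2 - 1 = (m-1)(m+1).
So m(m^6 - 1) = (m - 1)m(m + 1)(m^4 + m^2 + 1).

(m - 1)m(m + 1)(m^4 + m^2 + 1)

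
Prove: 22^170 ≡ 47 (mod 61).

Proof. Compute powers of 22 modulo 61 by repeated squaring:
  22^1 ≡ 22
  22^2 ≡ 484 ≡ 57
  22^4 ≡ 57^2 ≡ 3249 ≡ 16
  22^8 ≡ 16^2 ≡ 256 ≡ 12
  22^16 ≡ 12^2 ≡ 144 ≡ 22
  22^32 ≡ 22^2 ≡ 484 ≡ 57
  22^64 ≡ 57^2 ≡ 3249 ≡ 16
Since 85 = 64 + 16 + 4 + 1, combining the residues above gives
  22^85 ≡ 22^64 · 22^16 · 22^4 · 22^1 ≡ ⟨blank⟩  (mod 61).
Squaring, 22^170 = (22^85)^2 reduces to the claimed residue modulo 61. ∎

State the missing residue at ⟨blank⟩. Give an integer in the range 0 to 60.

13

22^64 · 22^16 · 22^4 · 22^1 ≡ 16 · 22 · 16 · 22 = 123904.
123904 mod 61 = 13, so 22^85 ≡ 13 (mod 61).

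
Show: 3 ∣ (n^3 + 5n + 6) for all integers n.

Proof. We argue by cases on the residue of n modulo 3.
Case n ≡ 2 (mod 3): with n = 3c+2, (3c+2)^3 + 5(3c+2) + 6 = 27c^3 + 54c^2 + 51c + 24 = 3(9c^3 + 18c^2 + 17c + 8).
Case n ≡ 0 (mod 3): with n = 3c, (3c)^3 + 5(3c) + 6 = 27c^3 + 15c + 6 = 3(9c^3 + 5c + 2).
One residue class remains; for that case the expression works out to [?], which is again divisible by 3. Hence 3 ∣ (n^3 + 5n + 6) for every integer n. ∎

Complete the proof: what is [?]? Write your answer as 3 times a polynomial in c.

3(9c^3 + 9c^2 + 8c + 4)

The residues treated are {2, 0}, so the missing case is n ≡ 1 (mod 3); write n = 3c+1.
Then (3c+1)^3 + 5(3c+1) + 6 = 27c^3 + 27c^2 + 24c + 12 = 3(9c^3 + 9c^2 + 8c + 4).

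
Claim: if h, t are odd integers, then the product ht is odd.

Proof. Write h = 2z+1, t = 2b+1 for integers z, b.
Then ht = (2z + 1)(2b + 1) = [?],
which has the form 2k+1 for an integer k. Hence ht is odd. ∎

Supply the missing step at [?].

2(2bz + b + z) + 1

Expanding: (2z + 1)(2b + 1) = 4bz + 2b + 2z + 1.
Every term except the constant is even, so this is 2(2bz + b + z) + 1,
and 2bz + b + z ∈ ℤ gives the required form.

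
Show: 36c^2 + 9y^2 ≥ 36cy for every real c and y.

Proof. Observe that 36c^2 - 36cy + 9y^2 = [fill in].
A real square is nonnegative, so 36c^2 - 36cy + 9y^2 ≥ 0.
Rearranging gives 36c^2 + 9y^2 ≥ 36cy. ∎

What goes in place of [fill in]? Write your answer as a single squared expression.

(6c - 3y)^2

The leading and trailing coefficients are 6^2 and 3^2, and 36 = 2·6·3, so the trinomial is (6c - 3y)^2.
Hence 36c^2 - 36cy + 9y^2 ≥ 0.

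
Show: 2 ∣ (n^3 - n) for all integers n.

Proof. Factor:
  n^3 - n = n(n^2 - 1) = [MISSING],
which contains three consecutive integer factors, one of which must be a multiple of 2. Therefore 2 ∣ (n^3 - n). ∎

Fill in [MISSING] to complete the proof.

(n - 1)n(n + 1)

n(n^2 - 1) = n(n - 1)(n + 1) = (n - 1)n(n + 1).
These three factors are consecutive integers, so their product is divisible by 2.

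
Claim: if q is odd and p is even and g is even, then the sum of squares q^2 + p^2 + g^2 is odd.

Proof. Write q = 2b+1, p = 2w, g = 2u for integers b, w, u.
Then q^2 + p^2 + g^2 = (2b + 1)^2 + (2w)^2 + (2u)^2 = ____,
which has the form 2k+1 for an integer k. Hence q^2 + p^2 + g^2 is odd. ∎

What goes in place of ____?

2(2b^2 + 2b + 2u^2 + 2w^2) + 1

Expanding: (2b + 1)^2 + (2w)^2 + (2u)^2 = 4b^2 + 4b + 4u^2 + 4w^2 + 1.
Every term except the constant is even, so this is 2(2b^2 + 2b + 2u^2 + 2w^2) + 1,
and 2b^2 + 2b + 2u^2 + 2w^2 ∈ ℤ gives the required form.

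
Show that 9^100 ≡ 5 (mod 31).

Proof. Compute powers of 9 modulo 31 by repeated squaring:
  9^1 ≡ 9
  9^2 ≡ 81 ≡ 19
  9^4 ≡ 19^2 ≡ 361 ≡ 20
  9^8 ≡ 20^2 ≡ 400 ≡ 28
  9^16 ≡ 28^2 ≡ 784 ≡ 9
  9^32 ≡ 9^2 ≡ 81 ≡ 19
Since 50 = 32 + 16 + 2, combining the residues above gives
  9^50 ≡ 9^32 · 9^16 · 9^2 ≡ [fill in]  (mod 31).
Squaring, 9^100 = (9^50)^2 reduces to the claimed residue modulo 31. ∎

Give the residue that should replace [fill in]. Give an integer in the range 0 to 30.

Multiply the listed residues: 19 · 9 · 19 = 171 → 3249.
Reducing modulo 31: 3249 = 104·31 + 25, so 9^50 ≡ 25.

25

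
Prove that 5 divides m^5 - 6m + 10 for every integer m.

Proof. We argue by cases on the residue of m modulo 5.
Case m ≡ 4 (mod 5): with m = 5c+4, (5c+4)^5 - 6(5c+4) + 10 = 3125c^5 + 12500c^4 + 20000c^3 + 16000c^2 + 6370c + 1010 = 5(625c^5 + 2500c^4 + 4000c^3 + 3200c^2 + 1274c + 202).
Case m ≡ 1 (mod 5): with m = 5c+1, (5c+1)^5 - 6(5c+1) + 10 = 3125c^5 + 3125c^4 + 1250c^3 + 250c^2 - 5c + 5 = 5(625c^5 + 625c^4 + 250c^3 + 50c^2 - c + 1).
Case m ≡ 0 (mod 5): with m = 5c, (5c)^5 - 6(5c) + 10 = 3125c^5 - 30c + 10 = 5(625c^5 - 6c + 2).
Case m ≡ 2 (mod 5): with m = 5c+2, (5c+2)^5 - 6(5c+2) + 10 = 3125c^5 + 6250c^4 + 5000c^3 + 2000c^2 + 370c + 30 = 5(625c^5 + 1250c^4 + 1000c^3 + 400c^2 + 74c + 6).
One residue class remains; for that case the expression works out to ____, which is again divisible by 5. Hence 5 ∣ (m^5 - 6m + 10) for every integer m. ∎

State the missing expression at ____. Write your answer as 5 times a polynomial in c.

The residues treated are {4, 1, 0, 2}, so the missing case is m ≡ 3 (mod 5); write m = 5c+3.
Then (5c+3)^5 - 6(5c+3) + 10 = 3125c^5 + 9375c^4 + 11250c^3 + 6750c^2 + 1995c + 235 = 5(625c^5 + 1875c^4 + 2250c^3 + 1350c^2 + 399c + 47).

5(625c^5 + 1875c^4 + 2250c^3 + 1350c^2 + 399c + 47)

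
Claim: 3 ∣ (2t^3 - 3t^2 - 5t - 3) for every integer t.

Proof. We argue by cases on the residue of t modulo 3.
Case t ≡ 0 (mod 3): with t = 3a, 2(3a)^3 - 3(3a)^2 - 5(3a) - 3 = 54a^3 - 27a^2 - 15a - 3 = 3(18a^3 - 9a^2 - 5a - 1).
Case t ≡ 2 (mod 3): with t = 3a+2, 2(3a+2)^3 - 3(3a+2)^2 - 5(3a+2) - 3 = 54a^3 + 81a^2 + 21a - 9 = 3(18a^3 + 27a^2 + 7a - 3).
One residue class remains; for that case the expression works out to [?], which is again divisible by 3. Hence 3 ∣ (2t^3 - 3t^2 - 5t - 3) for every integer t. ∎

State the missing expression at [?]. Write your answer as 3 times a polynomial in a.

3(18a^3 + 9a^2 - 5a - 3)

The residues treated are {0, 2}, so the missing case is t ≡ 1 (mod 3); write t = 3a+1.
Then 2(3a+1)^3 - 3(3a+1)^2 - 5(3a+1) - 3 = 54a^3 + 27a^2 - 15a - 9 = 3(18a^3 + 9a^2 - 5a - 3).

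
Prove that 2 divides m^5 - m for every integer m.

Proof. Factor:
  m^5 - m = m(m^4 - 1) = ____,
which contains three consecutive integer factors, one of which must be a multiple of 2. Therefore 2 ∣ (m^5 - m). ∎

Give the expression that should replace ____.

(m - 1)m(m + 1)(m^2 + 1)

m^4 - 1 = (m^2 - 1)(m^2 + 1), and m^2 - 1 = (m-1)(m+1).
So m(m^4 - 1) = (m - 1)m(m + 1)(m^2 + 1).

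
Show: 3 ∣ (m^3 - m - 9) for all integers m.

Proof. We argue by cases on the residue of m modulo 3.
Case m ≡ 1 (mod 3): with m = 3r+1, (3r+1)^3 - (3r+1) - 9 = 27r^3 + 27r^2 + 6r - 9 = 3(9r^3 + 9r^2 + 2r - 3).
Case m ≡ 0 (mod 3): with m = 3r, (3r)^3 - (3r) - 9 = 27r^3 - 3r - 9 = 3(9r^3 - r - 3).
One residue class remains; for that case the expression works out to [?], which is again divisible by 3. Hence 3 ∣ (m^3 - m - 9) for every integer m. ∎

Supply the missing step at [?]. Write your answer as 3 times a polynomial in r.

The residues treated are {1, 0}, so the missing case is m ≡ 2 (mod 3); write m = 3r+2.
Then (3r+2)^3 - (3r+2) - 9 = 27r^3 + 54r^2 + 33r - 3 = 3(9r^3 + 18r^2 + 11r - 1).

3(9r^3 + 18r^2 + 11r - 1)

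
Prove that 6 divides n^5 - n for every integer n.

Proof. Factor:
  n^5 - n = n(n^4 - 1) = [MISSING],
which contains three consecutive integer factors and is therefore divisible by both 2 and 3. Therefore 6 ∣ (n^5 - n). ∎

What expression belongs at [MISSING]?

n^4 - 1 = (n^2 - 1)(n^2 + 1), and n^2 - 1 = (n-1)(n+1).
So n(n^4 - 1) = (n - 1)n(n + 1)(n^2 + 1).

(n - 1)n(n + 1)(n^2 + 1)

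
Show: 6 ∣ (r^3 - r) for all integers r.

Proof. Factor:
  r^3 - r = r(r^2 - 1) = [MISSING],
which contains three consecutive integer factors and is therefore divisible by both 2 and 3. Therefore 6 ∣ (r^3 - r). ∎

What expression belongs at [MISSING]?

(r - 1)r(r + 1)

r(r^2 - 1) = r(r - 1)(r + 1) = (r - 1)r(r + 1).
These three factors are consecutive integers, so their product is divisible by 6.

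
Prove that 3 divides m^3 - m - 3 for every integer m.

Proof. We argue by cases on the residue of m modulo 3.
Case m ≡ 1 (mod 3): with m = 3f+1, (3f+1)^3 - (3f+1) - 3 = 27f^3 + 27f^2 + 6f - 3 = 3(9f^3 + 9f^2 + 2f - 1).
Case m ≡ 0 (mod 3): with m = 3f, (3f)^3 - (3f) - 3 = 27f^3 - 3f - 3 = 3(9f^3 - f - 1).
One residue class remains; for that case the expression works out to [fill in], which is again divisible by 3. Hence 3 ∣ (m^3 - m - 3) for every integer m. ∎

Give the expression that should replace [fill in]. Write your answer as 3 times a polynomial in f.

3(9f^3 + 18f^2 + 11f + 1)

The residues treated are {1, 0}, so the missing case is m ≡ 2 (mod 3); write m = 3f+2.
Then (3f+2)^3 - (3f+2) - 3 = 27f^3 + 54f^2 + 33f + 3 = 3(9f^3 + 18f^2 + 11f + 1).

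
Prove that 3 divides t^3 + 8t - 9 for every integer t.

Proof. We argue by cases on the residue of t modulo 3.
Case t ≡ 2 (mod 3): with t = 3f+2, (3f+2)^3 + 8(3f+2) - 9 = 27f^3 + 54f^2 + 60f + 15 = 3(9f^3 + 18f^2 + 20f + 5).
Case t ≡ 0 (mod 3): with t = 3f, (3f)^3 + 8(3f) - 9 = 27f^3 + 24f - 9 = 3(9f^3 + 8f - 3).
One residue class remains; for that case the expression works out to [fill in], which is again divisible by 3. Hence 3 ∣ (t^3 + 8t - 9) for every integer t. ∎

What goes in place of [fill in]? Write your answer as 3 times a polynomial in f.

3(9f^3 + 9f^2 + 11f)

The residues treated are {2, 0}, so the missing case is t ≡ 1 (mod 3); write t = 3f+1.
Then (3f+1)^3 + 8(3f+1) - 9 = 27f^3 + 27f^2 + 33f = 3(9f^3 + 9f^2 + 11f).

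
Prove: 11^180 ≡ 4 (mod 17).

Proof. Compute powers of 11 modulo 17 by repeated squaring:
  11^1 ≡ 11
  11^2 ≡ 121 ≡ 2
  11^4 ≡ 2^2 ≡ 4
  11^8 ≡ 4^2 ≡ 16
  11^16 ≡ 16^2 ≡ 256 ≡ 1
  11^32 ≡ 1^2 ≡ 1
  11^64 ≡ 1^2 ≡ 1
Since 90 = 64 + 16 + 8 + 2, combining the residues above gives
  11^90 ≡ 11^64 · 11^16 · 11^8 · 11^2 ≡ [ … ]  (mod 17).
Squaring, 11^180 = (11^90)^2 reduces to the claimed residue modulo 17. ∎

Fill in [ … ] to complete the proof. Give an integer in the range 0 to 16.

Multiply the listed residues: 1 · 1 · 16 · 2 = 1 → 16 → 32.
Reducing modulo 17: 32 = 1·17 + 15, so 11^90 ≡ 15.

15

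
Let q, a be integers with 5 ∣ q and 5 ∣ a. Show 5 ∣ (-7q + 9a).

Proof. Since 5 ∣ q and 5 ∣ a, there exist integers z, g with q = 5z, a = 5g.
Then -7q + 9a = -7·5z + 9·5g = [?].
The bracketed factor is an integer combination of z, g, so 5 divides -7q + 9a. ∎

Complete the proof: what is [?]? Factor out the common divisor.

Each term has a factor of 5: -7·5z + 9·5g = 5·(9g - 7z).
Since 9g - 7z is an integer, 5 ∣ (-7q + 9a).

5(9g - 7z)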